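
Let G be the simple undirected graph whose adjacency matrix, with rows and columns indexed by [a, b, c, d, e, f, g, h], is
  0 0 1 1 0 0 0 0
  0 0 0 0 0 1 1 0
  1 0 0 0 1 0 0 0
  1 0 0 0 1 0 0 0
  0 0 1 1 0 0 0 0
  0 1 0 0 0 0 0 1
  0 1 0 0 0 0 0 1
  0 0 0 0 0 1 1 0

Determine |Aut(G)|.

G has two connected components, {b, f, g, h} and {a, c, d, e}; each is 2-regular, so G = C_4 ⊔ C_4. With two isomorphic components, Aut(G) = Aut(C_4) ≀ S_2 = (D_4 × D_4) ⋊ Z_2: permute each cycle by D_4, then optionally swap the two cycles. Order 2·(2·4)² = 128.

128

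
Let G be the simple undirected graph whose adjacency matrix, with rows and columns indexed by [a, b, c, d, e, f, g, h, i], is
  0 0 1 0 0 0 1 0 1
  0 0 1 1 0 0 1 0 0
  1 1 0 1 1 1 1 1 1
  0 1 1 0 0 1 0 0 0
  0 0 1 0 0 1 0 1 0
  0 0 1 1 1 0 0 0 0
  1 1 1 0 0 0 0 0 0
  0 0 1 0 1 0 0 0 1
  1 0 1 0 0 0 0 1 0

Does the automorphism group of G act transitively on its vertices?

Vertex c is the only vertex of degree 8, so every automorphism fixes it; G is not vertex-transitive.

No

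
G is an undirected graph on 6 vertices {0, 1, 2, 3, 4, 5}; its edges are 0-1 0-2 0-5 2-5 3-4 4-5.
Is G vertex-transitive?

Automorphisms preserve degree, but G has vertices of degree 1 and vertices of degree 3; no automorphism maps one to the other, so G is not vertex-transitive.

No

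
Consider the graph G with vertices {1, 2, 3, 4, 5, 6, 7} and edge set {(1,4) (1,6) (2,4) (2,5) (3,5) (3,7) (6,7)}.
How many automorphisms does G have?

14

G is 2-regular and connected on 7 vertices, i.e. the cycle C_7. The automorphisms of the 7-cycle are exactly the symmetries of a regular 7-gon: the dihedral group D_7, |D_7| = 14.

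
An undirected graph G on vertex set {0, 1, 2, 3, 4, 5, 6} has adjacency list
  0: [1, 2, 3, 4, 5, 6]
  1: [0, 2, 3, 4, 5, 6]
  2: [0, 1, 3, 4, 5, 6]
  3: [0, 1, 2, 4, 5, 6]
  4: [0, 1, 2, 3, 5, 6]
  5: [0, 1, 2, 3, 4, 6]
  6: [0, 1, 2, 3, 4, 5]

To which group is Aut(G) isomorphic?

Every vertex has degree 6, so G is the complete graph K_7. Every bijection on the vertex set is an automorphism of K_7; hence Aut(K_7) ≅ S_7, order 5040.

S_7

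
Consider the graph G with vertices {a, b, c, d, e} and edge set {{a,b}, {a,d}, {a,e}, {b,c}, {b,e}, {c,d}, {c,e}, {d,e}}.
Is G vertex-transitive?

Vertex e is the only vertex of degree 4, so every automorphism fixes it; G is not vertex-transitive.

No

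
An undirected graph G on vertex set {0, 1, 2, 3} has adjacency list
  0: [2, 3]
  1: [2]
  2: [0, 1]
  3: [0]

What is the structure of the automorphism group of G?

The degree sequence is [2, 1, 2, 1]; the two degree-1 vertices 1 and 3 are the ends of a path, so G = P_4. A path has exactly one nontrivial symmetry — reversal — giving Aut(G) of order 2.

Z_2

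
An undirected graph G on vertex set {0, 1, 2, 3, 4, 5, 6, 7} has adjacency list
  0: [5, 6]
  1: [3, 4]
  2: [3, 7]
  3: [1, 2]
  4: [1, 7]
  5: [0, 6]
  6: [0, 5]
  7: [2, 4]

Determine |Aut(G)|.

60

G has two connected components, {1, 2, 3, 4, 7} and {0, 5, 6}; each is 2-regular, so G = C_5 ⊔ C_3. No automorphism exchanges components of different sizes, hence Aut(G) is the direct product D_5 × D_3, order 60.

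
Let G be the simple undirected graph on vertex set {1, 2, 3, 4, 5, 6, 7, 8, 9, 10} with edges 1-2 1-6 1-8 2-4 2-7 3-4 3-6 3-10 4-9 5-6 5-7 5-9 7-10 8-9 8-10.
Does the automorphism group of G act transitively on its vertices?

Yes

G is 3-regular on 10 vertices with no triangles and no 4-cycles (girth 5): this is the Petersen graph. Viewing the Petersen graph as the Kneser graph K(5,2) — vertices are 2-subsets of {1,…,5}, edges join disjoint pairs — its automorphisms are exactly the permutations of the 5-element set, so Aut ≅ S_5 of order 120. This group acts transitively on the 10 vertices.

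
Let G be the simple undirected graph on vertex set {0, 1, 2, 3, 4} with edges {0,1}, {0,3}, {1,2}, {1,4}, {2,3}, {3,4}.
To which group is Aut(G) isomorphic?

S_3 × S_2

The vertices split by degree into {1, 3} (degree 3) and {0, 2, 4} (degree 2); every edge runs between the two parts, so G is the complete bipartite graph K_{2,3}. Automorphisms preserve the bipartition setwise (since the parts differ in size) and act as S_3 × S_2 within it; |Aut| = 12.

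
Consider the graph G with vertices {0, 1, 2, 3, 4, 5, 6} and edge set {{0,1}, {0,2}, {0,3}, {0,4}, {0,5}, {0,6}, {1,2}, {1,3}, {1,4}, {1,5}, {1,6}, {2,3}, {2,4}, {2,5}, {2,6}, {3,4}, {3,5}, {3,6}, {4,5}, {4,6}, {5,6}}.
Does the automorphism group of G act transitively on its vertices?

All 7 vertices are pairwise adjacent: G = K_7. Every bijection on the vertex set is an automorphism of K_7; hence Aut(K_7) ≅ S_7, order 5040. This group acts transitively on the 7 vertices.

Yes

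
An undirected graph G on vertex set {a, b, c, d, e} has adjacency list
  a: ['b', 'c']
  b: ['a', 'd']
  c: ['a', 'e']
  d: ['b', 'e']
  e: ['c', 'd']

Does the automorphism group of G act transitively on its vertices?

Yes

Every vertex has degree 2 and the graph is connected, so G is the 5-cycle C_5. The automorphisms of the 5-cycle are exactly the symmetries of a regular 5-gon: the dihedral group D_5, |D_5| = 10. Under this action every vertex can be carried to every other, so G is vertex-transitive.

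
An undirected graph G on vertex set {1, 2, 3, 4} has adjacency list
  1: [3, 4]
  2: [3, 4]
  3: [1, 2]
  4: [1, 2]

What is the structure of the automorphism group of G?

Z_2^2 ⋊ S_2

G is 2-regular and bipartite on 2^2 = 4 vertices with girth 4; it is the hypercube graph Q_2. The symmetry group of the 2-cube is the hyperoctahedral group B_2 = Z_2 ≀ S_2, of order 2^2·2! = 8.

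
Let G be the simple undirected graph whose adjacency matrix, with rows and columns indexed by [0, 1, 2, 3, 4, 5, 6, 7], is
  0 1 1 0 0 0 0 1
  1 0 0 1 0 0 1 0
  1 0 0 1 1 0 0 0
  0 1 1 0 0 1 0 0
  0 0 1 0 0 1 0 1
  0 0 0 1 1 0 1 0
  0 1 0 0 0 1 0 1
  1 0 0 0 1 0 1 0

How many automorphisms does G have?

G is 3-regular and bipartite on 2^3 = 8 vertices with girth 4; it is the hypercube graph Q_3. The symmetry group of the 3-cube is the hyperoctahedral group B_3 = Z_2 ≀ S_3, of order 2^3·3! = 48.

48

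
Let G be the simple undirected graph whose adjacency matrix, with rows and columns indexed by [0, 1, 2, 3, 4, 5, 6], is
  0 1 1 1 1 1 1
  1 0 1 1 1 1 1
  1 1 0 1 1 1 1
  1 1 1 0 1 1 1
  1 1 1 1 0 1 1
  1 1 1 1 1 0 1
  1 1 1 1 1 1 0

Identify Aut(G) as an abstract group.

All 7 vertices are pairwise adjacent: G = K_7. Every bijection on the vertex set is an automorphism of K_7; hence Aut(K_7) ≅ S_7, order 5040.

the symmetric group on 7 letters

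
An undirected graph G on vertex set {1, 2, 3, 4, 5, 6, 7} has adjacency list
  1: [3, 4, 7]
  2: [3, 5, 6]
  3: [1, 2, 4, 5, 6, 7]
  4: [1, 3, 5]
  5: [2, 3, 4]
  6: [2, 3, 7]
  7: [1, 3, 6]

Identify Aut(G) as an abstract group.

D_6

Vertex 3 is the unique vertex of degree 6; the remaining 6 vertices each have degree 3 and induce a cycle, so G is the wheel on 7 vertices with hub 3. Every automorphism fixes the hub and acts on the rim 6-cycle, so Aut(G) ≅ Aut(C_6) = D_6 of order 12.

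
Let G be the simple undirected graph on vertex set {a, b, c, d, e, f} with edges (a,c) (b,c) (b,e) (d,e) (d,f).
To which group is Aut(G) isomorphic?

Z_2

The degree sequence is [1, 2, 2, 2, 2, 1]; the two degree-1 vertices a and f are the ends of a path, so G = P_6. A path has exactly one nontrivial symmetry — reversal — giving Aut(G) of order 2.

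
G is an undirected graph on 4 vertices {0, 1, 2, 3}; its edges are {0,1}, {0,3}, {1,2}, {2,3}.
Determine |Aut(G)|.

Every vertex has degree 2 and the graph is connected, so G is the 4-cycle C_4. C_4 has 4 rotations and 4 reflections, so Aut(C_4) ≅ D_4 of order 8.

8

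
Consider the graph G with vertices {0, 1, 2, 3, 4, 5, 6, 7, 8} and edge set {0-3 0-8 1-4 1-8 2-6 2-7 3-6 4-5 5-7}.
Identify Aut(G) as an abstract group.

Every vertex has degree 2 and the graph is connected, so G is the 9-cycle C_9. The automorphisms of the 9-cycle are exactly the symmetries of a regular 9-gon: the dihedral group D_9, |D_9| = 18.

the dihedral group of order 18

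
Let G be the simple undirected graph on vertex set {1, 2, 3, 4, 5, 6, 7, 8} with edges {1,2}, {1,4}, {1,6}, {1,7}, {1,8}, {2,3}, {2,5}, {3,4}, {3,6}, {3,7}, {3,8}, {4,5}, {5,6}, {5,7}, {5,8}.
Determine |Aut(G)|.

The vertices split by degree into {1, 3, 5} (degree 5) and {2, 4, 6, 7, 8} (degree 3); every edge runs between the two parts, so G is the complete bipartite graph K_{3,5}. The parts have unequal sizes, so no automorphism swaps them; each part is permuted independently, giving S_3 × S_5 of order 3!·5! = 720.

720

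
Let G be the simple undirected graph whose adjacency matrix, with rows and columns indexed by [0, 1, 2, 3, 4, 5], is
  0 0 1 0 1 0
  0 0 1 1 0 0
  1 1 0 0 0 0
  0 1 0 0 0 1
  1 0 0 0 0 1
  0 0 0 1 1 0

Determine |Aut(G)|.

Every vertex has degree 2 and the graph is connected, so G is the 6-cycle C_6. The automorphisms of the 6-cycle are exactly the symmetries of a regular 6-gon: the dihedral group D_6, |D_6| = 12.

12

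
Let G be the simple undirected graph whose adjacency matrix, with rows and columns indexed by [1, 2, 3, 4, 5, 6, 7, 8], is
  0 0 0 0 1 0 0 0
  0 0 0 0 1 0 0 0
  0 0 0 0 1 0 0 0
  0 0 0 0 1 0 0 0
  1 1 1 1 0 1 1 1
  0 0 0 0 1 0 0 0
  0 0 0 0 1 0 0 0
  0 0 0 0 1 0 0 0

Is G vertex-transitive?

No

Vertex 5 is the only vertex of degree 7, so every automorphism fixes it; G is not vertex-transitive.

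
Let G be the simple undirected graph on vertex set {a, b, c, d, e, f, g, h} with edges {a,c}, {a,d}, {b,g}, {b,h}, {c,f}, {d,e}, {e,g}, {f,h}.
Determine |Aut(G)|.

16

Every vertex has degree 2 and the graph is connected, so G is the 8-cycle C_8. C_8 has 8 rotations and 8 reflections, so Aut(C_8) ≅ D_8 of order 16.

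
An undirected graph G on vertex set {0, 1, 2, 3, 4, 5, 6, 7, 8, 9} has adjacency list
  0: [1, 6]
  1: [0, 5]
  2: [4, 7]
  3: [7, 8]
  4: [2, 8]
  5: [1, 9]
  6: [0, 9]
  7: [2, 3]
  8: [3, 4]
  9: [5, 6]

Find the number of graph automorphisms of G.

200

G has two connected components, {2, 3, 4, 7, 8} and {0, 1, 5, 6, 9}; each is 2-regular, so G = C_5 ⊔ C_5. With two isomorphic components, Aut(G) = Aut(C_5) ≀ S_2 = (D_5 × D_5) ⋊ Z_2: permute each cycle by D_5, then optionally swap the two cycles. Order 2·(2·5)² = 200.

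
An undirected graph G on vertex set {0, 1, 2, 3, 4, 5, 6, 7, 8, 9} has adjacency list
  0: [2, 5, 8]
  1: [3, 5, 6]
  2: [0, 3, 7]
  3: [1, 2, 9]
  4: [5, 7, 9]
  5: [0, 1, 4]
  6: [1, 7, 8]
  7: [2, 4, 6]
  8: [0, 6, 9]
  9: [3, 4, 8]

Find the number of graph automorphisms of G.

G is 3-regular on 10 vertices with no triangles and no 4-cycles (girth 5): this is the Petersen graph. Viewing the Petersen graph as the Kneser graph K(5,2) — vertices are 2-subsets of {1,…,5}, edges join disjoint pairs — its automorphisms are exactly the permutations of the 5-element set, so Aut ≅ S_5 of order 120.

120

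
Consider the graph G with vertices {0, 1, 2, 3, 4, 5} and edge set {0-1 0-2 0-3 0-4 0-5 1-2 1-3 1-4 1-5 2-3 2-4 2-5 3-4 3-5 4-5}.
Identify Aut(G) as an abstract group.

the symmetric group on 6 letters

Every vertex has degree 5, so G is the complete graph K_6. Every bijection on the vertex set is an automorphism of K_6; hence Aut(K_6) ≅ S_6, order 720.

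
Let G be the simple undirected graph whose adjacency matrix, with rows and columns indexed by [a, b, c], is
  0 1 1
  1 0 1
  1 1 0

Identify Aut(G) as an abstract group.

the symmetric group on 3 letters

Every vertex has degree 2, so G is the complete graph K_3. Every bijection on the vertex set is an automorphism of K_3; hence Aut(K_3) ≅ S_3, order 6.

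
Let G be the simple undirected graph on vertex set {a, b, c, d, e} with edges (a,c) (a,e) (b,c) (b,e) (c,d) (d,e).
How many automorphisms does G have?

The vertices split by degree into {c, e} (degree 3) and {a, b, d} (degree 2); every edge runs between the two parts, so G is the complete bipartite graph K_{2,3}. Automorphisms preserve the bipartition setwise (since the parts differ in size) and act as S_2 × S_3 within it; |Aut| = 12.

12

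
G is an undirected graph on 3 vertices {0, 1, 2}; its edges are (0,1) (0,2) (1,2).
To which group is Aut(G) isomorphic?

All 3 vertices are pairwise adjacent: G = K_3. Every bijection on the vertex set is an automorphism of K_3; hence Aut(K_3) ≅ S_3, order 6.

the symmetric group on 3 letters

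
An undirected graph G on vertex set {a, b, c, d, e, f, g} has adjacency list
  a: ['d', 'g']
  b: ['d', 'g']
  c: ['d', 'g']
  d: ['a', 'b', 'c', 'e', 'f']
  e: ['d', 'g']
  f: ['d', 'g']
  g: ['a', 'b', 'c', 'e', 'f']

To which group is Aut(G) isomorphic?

The vertices split by degree into {d, g} (degree 5) and {a, b, c, e, f} (degree 2); every edge runs between the two parts, so G is the complete bipartite graph K_{2,5}. The parts have unequal sizes, so no automorphism swaps them; each part is permuted independently, giving S_2 × S_5 of order 2!·5! = 240.

S_2 × S_5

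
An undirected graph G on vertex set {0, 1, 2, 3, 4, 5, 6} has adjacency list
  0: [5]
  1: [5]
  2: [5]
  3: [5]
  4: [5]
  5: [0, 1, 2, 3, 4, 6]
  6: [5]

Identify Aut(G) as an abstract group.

S_6

Vertex 5 has degree 6 and every other vertex has degree 1, so G is the star K_{1,6} with centre 5. Any automorphism fixes the centre and permutes the 6 leaves freely, so Aut(G) ≅ S_6 of order 6! = 720.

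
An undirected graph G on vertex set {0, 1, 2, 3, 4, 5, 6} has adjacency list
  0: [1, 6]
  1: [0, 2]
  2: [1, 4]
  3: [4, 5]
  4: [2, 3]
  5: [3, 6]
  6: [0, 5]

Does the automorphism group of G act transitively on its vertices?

Yes

G is 2-regular and connected on 7 vertices, i.e. the cycle C_7. C_7 has 7 rotations and 7 reflections, so Aut(C_7) ≅ D_7 of order 14. Under this action every vertex can be carried to every other, so G is vertex-transitive.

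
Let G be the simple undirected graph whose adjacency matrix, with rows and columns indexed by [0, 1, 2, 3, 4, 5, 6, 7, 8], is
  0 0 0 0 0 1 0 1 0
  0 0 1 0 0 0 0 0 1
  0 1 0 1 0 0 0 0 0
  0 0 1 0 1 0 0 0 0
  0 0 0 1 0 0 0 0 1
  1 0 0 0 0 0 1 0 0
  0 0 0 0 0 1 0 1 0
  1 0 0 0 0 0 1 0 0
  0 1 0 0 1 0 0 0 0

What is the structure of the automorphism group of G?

D_4 × D_5

G has two connected components, {1, 2, 3, 4, 8} and {0, 5, 6, 7}; each is 2-regular, so G = C_5 ⊔ C_4. No automorphism exchanges components of different sizes, hence Aut(G) is the direct product D_4 × D_5, order 80.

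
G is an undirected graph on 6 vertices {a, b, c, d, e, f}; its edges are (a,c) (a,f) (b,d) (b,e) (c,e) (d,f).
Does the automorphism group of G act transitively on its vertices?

G is 2-regular and connected on 6 vertices, i.e. the cycle C_6. C_6 has 6 rotations and 6 reflections, so Aut(C_6) ≅ D_6 of order 12. This group acts transitively on the 6 vertices.

Yes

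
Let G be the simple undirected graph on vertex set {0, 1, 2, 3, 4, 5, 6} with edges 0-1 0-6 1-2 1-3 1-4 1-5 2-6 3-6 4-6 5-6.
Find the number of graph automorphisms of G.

240

The vertices split by degree into {1, 6} (degree 5) and {0, 2, 3, 4, 5} (degree 2); every edge runs between the two parts, so G is the complete bipartite graph K_{2,5}. The parts have unequal sizes, so no automorphism swaps them; each part is permuted independently, giving S_2 × S_5 of order 2!·5! = 240.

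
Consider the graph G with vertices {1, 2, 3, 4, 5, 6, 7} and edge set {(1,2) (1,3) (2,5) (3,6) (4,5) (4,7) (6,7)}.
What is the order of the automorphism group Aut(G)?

14

Every vertex has degree 2 and the graph is connected, so G is the 7-cycle C_7. The automorphisms of the 7-cycle are exactly the symmetries of a regular 7-gon: the dihedral group D_7, |D_7| = 14.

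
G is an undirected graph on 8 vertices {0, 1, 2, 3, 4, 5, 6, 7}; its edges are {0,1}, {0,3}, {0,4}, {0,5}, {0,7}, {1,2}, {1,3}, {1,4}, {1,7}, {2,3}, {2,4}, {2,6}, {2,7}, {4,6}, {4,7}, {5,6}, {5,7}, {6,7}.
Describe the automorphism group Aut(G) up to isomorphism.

Degrees alone do not determine every vertex (e.g. 0 and 1 both have degree 5), but their neighbour-degree multisets differ: N(0) has degrees [3, 3, 5, 5, 6] while N(1) has degrees [3, 5, 5, 5, 6]. Repeating this refinement separates all vertices, so the only automorphism is the identity.

{e}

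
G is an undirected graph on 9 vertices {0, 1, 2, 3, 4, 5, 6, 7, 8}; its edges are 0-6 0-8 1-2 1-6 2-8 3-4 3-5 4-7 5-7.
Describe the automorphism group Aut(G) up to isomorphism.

D_5 × D_4

G has two connected components, {0, 1, 2, 6, 8} and {3, 4, 5, 7}; each is 2-regular, so G = C_5 ⊔ C_4. No automorphism exchanges components of different sizes, hence Aut(G) is the direct product D_5 × D_4, order 80.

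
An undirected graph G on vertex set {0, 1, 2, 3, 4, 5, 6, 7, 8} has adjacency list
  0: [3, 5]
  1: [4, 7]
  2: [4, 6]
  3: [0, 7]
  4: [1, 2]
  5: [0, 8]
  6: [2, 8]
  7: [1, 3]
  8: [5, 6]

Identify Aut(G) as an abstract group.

the dihedral group of order 18

G is 2-regular and connected on 9 vertices, i.e. the cycle C_9. The automorphisms of the 9-cycle are exactly the symmetries of a regular 9-gon: the dihedral group D_9, |D_9| = 18.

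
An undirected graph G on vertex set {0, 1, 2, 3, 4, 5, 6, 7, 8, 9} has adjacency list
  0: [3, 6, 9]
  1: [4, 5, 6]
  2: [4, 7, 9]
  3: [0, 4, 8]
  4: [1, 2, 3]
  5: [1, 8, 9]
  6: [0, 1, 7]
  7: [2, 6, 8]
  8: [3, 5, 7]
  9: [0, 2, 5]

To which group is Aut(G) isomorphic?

G is 3-regular on 10 vertices with no triangles and no 4-cycles (girth 5): this is the Petersen graph. It is a classical fact that the Petersen graph has automorphism group S_5 (order 120), arising from its description as the Kneser graph K(5,2).

S_5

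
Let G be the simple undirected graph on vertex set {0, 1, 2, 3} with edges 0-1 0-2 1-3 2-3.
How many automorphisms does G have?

G is 2-regular and bipartite on 2^2 = 4 vertices with girth 4; it is the hypercube graph Q_2. The symmetry group of the 2-cube is the hyperoctahedral group B_2 = Z_2 ≀ S_2, of order 2^2·2! = 8.

8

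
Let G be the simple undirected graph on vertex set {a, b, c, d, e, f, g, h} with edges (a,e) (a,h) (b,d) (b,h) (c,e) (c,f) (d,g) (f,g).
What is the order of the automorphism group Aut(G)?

Every vertex has degree 2 and the graph is connected, so G is the 8-cycle C_8. C_8 has 8 rotations and 8 reflections, so Aut(C_8) ≅ D_8 of order 16.

16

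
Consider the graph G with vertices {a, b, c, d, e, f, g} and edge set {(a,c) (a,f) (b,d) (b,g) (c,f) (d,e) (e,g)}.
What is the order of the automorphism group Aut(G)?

48

G has two connected components, {b, d, e, g} and {a, c, f}; each is 2-regular, so G = C_4 ⊔ C_3. No automorphism exchanges components of different sizes, hence Aut(G) is the direct product D_3 × D_4, order 48.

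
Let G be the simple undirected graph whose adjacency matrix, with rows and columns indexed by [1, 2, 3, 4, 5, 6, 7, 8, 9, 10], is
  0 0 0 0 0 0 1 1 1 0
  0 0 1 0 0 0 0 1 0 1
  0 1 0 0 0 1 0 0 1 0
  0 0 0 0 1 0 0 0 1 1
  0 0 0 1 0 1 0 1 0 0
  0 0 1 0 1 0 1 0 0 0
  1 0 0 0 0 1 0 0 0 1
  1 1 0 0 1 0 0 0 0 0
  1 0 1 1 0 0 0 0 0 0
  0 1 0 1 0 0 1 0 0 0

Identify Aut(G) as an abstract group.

G is 3-regular on 10 vertices with no triangles and no 4-cycles (girth 5): this is the Petersen graph. Viewing the Petersen graph as the Kneser graph K(5,2) — vertices are 2-subsets of {1,…,5}, edges join disjoint pairs — its automorphisms are exactly the permutations of the 5-element set, so Aut ≅ S_5 of order 120.

S_5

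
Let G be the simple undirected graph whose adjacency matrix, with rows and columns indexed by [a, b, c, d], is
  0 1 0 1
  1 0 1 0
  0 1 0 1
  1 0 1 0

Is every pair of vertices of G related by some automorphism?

G is 2-regular and connected on 4 vertices, i.e. the cycle C_4. The automorphisms of the 4-cycle are exactly the symmetries of a regular 4-gon: the dihedral group D_4, |D_4| = 8. This group acts transitively on the 4 vertices.

Yes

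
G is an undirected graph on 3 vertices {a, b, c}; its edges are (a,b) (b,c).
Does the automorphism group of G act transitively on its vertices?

No

Vertex b is the only vertex of degree 2, so every automorphism fixes it; G is not vertex-transitive.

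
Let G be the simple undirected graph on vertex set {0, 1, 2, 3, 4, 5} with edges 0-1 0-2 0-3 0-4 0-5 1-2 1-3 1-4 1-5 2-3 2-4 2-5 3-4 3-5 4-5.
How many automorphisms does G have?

720

Every vertex has degree 5, so G is the complete graph K_6. Any permutation of the 6 vertices preserves K_6, so Aut(K_6) = S_6 of order 6! = 720.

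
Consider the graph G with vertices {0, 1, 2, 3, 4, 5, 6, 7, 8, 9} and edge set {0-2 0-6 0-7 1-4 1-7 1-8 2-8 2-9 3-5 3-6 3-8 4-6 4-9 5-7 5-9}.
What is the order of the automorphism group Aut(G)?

G is 3-regular on 10 vertices with no triangles and no 4-cycles (girth 5): this is the Petersen graph. Viewing the Petersen graph as the Kneser graph K(5,2) — vertices are 2-subsets of {1,…,5}, edges join disjoint pairs — its automorphisms are exactly the permutations of the 5-element set, so Aut ≅ S_5 of order 120.

120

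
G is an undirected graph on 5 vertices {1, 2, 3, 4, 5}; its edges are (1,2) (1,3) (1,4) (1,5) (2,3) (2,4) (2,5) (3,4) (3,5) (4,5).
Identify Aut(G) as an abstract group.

the symmetric group on 5 letters

Every vertex has degree 4, so G is the complete graph K_5. Any permutation of the 5 vertices preserves K_5, so Aut(K_5) = S_5 of order 5! = 120.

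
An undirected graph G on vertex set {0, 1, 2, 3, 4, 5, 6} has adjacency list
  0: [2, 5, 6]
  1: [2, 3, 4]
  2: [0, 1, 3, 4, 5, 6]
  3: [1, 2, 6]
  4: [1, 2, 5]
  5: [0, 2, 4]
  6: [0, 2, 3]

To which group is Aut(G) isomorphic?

Vertex 2 is the unique vertex of degree 6; the remaining 6 vertices each have degree 3 and induce a cycle, so G is the wheel on 7 vertices with hub 2. With the hub fixed, the remaining symmetry is that of the rim cycle C_6, giving the dihedral group D_6.

D_6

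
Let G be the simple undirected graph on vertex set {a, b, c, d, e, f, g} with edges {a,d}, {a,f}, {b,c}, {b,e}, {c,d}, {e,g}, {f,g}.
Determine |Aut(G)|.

G is 2-regular and connected on 7 vertices, i.e. the cycle C_7. C_7 has 7 rotations and 7 reflections, so Aut(C_7) ≅ D_7 of order 14.

14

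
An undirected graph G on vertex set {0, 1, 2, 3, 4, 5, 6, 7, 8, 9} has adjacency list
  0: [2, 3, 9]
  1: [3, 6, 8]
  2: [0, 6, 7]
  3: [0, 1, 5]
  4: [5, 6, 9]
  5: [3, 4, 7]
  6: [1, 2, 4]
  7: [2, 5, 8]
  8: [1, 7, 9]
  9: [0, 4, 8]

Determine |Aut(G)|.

120

G is 3-regular on 10 vertices with no triangles and no 4-cycles (girth 5): this is the Petersen graph. It is a classical fact that the Petersen graph has automorphism group S_5 (order 120), arising from its description as the Kneser graph K(5,2).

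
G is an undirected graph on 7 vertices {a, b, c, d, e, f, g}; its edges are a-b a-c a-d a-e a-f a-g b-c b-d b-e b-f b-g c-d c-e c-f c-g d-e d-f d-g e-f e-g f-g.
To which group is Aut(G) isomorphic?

Every vertex has degree 6, so G is the complete graph K_7. Every bijection on the vertex set is an automorphism of K_7; hence Aut(K_7) ≅ S_7, order 5040.

the symmetric group on 7 letters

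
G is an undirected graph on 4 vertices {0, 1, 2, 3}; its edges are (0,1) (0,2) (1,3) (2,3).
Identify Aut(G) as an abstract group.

G is 2-regular and connected on 4 vertices, i.e. the cycle C_4. C_4 has 4 rotations and 4 reflections, so Aut(C_4) ≅ D_4 of order 8.

the dihedral group of order 8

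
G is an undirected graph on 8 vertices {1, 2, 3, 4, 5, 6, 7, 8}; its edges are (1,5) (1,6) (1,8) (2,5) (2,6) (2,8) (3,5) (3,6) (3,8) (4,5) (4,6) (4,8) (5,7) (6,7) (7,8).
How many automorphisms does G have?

The vertices split by degree into {5, 6, 8} (degree 5) and {1, 2, 3, 4, 7} (degree 3); every edge runs between the two parts, so G is the complete bipartite graph K_{3,5}. Automorphisms preserve the bipartition setwise (since the parts differ in size) and act as S_3 × S_5 within it; |Aut| = 720.

720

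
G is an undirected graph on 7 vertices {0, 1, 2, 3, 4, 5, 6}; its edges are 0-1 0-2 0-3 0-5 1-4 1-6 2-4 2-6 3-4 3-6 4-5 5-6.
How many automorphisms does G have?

144

The vertices split by degree into {0, 4, 6} (degree 4) and {1, 2, 3, 5} (degree 3); every edge runs between the two parts, so G is the complete bipartite graph K_{3,4}. The parts have unequal sizes, so no automorphism swaps them; each part is permuted independently, giving S_3 × S_4 of order 3!·4! = 144.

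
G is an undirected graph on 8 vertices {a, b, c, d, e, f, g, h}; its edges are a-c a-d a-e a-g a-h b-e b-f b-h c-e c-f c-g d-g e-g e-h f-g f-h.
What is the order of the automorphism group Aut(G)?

1

The degree sequence is [5, 3, 4, 2, 5, 4, 5, 4]. Checking the degree-preserving permutations of the vertex set shows that none except the identity preserves every edge, so Aut(G) is trivial.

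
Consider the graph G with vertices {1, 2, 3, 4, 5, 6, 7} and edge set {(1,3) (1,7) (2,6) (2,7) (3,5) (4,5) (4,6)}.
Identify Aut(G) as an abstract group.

D_7

Every vertex has degree 2 and the graph is connected, so G is the 7-cycle C_7. C_7 has 7 rotations and 7 reflections, so Aut(C_7) ≅ D_7 of order 14.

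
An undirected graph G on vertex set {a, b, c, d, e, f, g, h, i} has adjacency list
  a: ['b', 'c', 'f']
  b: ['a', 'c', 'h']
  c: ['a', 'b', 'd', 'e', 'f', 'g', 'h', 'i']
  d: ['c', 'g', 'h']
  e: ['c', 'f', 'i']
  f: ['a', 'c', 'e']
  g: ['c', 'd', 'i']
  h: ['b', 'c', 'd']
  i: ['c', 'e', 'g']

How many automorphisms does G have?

16

Vertex c is the unique vertex of degree 8; the remaining 8 vertices each have degree 3 and induce a cycle, so G is the wheel on 9 vertices with hub c. With the hub fixed, the remaining symmetry is that of the rim cycle C_8, giving the dihedral group D_8.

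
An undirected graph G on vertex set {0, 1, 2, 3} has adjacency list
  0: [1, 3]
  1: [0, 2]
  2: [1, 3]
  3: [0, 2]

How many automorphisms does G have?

G is 2-regular and connected on 4 vertices, i.e. the cycle C_4. C_4 has 4 rotations and 4 reflections, so Aut(C_4) ≅ D_4 of order 8.

8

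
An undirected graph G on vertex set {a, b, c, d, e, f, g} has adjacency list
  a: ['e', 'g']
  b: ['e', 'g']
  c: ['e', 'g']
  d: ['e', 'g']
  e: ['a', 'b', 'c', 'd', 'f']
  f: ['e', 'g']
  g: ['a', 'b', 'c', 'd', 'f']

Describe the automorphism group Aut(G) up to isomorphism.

The vertices split by degree into {e, g} (degree 5) and {a, b, c, d, f} (degree 2); every edge runs between the two parts, so G is the complete bipartite graph K_{2,5}. The parts have unequal sizes, so no automorphism swaps them; each part is permuted independently, giving S_5 × S_2 of order 5!·2! = 240.

S_5 × S_2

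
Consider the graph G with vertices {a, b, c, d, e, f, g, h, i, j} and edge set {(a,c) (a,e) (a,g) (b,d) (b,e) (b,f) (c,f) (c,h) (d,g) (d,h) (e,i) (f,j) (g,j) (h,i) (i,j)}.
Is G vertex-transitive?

G is 3-regular on 10 vertices with no triangles and no 4-cycles (girth 5): this is the Petersen graph. It is a classical fact that the Petersen graph has automorphism group S_5 (order 120), arising from its description as the Kneser graph K(5,2). This group acts transitively on the 10 vertices.

Yes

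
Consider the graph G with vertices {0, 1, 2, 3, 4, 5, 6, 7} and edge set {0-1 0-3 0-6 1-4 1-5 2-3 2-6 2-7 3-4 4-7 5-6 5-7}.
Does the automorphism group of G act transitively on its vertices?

Yes

G is 3-regular and bipartite on 2^3 = 8 vertices with girth 4; it is the hypercube graph Q_3. Aut(Q_3) consists of the signed permutations of the 3 coordinate axes: 3! permutations times 2^3 sign flips, so |Aut| = 2^3·3! = 48. This group acts transitively on the 8 vertices.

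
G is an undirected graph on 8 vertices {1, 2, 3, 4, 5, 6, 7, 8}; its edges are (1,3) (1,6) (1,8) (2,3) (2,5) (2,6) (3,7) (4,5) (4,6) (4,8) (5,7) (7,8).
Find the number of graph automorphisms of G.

G is 3-regular and bipartite on 2^3 = 8 vertices with girth 4; it is the hypercube graph Q_3. Aut(Q_3) consists of the signed permutations of the 3 coordinate axes: 3! permutations times 2^3 sign flips, so |Aut| = 2^3·3! = 48.

48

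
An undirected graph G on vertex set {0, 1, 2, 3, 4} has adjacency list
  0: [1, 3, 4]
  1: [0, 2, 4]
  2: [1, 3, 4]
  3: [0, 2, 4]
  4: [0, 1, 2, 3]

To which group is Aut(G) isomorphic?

Vertex 4 is the unique vertex of degree 4; the remaining 4 vertices each have degree 3 and induce a cycle, so G is the wheel on 5 vertices with hub 4. With the hub fixed, the remaining symmetry is that of the rim cycle C_4, giving the dihedral group D_4.

the dihedral group of order 8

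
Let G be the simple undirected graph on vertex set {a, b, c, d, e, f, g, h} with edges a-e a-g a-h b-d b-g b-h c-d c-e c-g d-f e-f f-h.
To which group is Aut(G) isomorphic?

the hyperoctahedral group B_3

G is 3-regular and bipartite on 2^3 = 8 vertices with girth 4; it is the hypercube graph Q_3. Aut(Q_3) consists of the signed permutations of the 3 coordinate axes: 3! permutations times 2^3 sign flips, so |Aut| = 2^3·3! = 48.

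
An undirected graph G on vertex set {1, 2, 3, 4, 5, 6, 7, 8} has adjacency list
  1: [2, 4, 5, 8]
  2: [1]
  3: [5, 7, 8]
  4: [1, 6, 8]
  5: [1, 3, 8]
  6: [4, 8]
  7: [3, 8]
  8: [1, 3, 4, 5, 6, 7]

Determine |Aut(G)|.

1

The degree sequence is [4, 1, 3, 3, 3, 2, 2, 6]. Checking the degree-preserving permutations of the vertex set shows that none except the identity preserves every edge, so Aut(G) is trivial.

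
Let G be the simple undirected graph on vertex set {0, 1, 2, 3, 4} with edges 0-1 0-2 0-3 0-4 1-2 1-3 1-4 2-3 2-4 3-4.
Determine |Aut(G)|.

120

Every vertex has degree 4, so G is the complete graph K_5. Every bijection on the vertex set is an automorphism of K_5; hence Aut(K_5) ≅ S_5, order 120.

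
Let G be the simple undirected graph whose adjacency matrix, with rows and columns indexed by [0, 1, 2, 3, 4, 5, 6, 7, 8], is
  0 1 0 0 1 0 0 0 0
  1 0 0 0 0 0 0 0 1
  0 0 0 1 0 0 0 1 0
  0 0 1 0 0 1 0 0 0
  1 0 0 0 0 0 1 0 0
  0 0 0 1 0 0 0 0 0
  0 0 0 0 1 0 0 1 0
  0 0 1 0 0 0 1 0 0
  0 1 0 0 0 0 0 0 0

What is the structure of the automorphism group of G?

the cyclic group of order 2

The degree sequence is [2, 2, 2, 2, 2, 1, 2, 2, 1]; the two degree-1 vertices 5 and 8 are the ends of a path, so G = P_9. The only nontrivial automorphism of a path is the end-to-end reflection, so Aut(G) ≅ Z_2.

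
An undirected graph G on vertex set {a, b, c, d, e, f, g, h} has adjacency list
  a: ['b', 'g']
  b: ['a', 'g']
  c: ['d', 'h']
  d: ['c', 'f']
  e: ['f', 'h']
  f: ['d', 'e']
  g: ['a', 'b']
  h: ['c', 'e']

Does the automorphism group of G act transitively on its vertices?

G has two connected components, {c, d, e, f, h} and {a, b, g}; each is 2-regular, so G = C_5 ⊔ C_3. The orbit of a under Aut(G) is {a, b, g}, which does not contain c, so G is not vertex-transitive.

No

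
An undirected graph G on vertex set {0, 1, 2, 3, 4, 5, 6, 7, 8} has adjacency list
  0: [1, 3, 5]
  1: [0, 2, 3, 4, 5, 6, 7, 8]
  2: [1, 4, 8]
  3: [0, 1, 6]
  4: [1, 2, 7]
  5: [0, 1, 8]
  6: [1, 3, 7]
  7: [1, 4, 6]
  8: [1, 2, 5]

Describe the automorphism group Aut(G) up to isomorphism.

D_8

Vertex 1 is the unique vertex of degree 8; the remaining 8 vertices each have degree 3 and induce a cycle, so G is the wheel on 9 vertices with hub 1. Every automorphism fixes the hub and acts on the rim 8-cycle, so Aut(G) ≅ Aut(C_8) = D_8 of order 16.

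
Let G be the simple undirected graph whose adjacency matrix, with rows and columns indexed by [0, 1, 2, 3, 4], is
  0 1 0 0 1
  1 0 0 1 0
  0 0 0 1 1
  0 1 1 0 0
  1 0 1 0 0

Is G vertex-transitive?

Yes

Every vertex has degree 2 and the graph is connected, so G is the 5-cycle C_5. C_5 has 5 rotations and 5 reflections, so Aut(C_5) ≅ D_5 of order 10. Under this action every vertex can be carried to every other, so G is vertex-transitive.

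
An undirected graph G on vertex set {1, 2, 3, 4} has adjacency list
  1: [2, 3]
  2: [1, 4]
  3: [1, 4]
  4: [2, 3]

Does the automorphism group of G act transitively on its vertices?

G is 2-regular and bipartite on 2^2 = 4 vertices with girth 4; it is the hypercube graph Q_2. Aut(Q_2) consists of the signed permutations of the 2 coordinate axes: 2! permutations times 2^2 sign flips, so |Aut| = 2^2·2! = 8. This group acts transitively on the 4 vertices.

Yes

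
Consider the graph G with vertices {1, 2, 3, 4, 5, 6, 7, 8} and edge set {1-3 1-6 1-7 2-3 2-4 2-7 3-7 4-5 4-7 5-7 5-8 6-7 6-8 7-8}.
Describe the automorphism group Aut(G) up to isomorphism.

Vertex 7 is the unique vertex of degree 7; the remaining 7 vertices each have degree 3 and induce a cycle, so G is the wheel on 8 vertices with hub 7. Every automorphism fixes the hub and acts on the rim 7-cycle, so Aut(G) ≅ Aut(C_7) = D_7 of order 14.

D_7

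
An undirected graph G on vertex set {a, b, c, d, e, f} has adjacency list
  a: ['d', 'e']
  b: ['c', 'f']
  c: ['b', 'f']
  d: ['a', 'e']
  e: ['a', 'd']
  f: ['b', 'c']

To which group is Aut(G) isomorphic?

G has two connected components, {b, c, f} and {a, d, e}; each is 2-regular, so G = C_3 ⊔ C_3. With two isomorphic components, Aut(G) = Aut(C_3) ≀ S_2 = (D_3 × D_3) ⋊ Z_2: permute each cycle by D_3, then optionally swap the two cycles. Order 2·(2·3)² = 72.

(D_3 × D_3) ⋊ Z_2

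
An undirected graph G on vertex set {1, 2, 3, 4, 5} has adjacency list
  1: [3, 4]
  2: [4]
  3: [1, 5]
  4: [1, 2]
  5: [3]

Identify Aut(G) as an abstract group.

C_2

The degree sequence is [2, 1, 2, 2, 1]; the two degree-1 vertices 2 and 5 are the ends of a path, so G = P_5. The only nontrivial automorphism of a path is the end-to-end reflection, so Aut(G) ≅ Z_2.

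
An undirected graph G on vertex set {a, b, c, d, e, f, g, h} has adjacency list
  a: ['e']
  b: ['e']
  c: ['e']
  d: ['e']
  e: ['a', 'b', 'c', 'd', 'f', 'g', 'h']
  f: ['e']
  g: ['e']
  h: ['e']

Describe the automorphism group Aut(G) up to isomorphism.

the symmetric group on 7 letters

Vertex e has degree 7 and every other vertex has degree 1, so G is the star K_{1,7} with centre e. The 7 leaves are pairwise interchangeable while the centre is fixed, giving Aut(G) = S_7.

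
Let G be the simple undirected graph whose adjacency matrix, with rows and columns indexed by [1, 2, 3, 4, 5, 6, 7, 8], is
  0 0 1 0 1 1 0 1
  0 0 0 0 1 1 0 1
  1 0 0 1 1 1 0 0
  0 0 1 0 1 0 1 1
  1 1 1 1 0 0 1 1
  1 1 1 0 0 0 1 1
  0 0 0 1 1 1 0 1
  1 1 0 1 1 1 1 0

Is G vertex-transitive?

Vertex 2 is the only vertex of degree 3, so every automorphism fixes it; G is not vertex-transitive.

No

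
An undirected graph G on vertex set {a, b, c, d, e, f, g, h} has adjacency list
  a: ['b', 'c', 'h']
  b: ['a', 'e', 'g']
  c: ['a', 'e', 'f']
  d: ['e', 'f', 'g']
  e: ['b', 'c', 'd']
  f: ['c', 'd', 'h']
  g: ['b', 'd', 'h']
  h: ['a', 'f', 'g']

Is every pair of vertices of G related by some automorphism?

G is 3-regular and bipartite on 2^3 = 8 vertices with girth 4; it is the hypercube graph Q_3. Aut(Q_3) consists of the signed permutations of the 3 coordinate axes: 3! permutations times 2^3 sign flips, so |Aut| = 2^3·3! = 48. Under this action every vertex can be carried to every other, so G is vertex-transitive.

Yes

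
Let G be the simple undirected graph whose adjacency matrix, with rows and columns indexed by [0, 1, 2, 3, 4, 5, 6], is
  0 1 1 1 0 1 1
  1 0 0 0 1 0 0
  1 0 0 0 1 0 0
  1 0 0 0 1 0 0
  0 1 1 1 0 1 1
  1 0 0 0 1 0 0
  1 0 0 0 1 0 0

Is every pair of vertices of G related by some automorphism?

Automorphisms preserve degree, but G has vertices of degree 2 and vertices of degree 5; no automorphism maps one to the other, so G is not vertex-transitive.

No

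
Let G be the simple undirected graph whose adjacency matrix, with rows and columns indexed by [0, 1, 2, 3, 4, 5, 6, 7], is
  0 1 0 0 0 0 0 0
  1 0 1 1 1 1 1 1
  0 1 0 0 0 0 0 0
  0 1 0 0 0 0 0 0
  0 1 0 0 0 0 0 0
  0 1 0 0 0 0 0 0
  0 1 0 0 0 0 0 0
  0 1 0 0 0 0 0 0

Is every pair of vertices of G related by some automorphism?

No

Vertex 1 is the only vertex of degree 7, so every automorphism fixes it; G is not vertex-transitive.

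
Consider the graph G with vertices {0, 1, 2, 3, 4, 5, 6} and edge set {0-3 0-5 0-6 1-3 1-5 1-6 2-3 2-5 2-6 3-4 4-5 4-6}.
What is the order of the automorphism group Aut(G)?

The vertices split by degree into {3, 5, 6} (degree 4) and {0, 1, 2, 4} (degree 3); every edge runs between the two parts, so G is the complete bipartite graph K_{3,4}. Automorphisms preserve the bipartition setwise (since the parts differ in size) and act as S_4 × S_3 within it; |Aut| = 144.

144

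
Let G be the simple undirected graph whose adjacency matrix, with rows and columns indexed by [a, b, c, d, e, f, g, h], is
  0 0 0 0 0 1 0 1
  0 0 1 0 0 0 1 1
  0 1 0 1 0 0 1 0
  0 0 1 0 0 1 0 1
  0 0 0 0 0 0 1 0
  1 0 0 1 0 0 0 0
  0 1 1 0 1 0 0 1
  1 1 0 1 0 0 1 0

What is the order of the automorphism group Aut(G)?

Degrees alone do not determine every vertex (e.g. a and f both have degree 2), but their neighbour-degree multisets differ: N(a) has degrees [2, 4] while N(f) has degrees [2, 3]. Repeating this refinement separates all vertices, so the only automorphism is the identity.

1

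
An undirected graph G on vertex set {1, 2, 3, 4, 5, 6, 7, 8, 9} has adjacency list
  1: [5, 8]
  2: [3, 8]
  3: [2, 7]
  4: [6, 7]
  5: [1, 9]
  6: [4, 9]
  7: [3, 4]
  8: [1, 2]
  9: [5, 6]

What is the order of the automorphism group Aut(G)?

G is 2-regular and connected on 9 vertices, i.e. the cycle C_9. The automorphisms of the 9-cycle are exactly the symmetries of a regular 9-gon: the dihedral group D_9, |D_9| = 18.

18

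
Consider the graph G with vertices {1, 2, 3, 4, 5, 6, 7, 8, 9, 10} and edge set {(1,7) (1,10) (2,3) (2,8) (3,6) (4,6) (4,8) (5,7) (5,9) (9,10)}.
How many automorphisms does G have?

200

G has two connected components, {2, 3, 4, 6, 8} and {1, 5, 7, 9, 10}; each is 2-regular, so G = C_5 ⊔ C_5. Aut of a disjoint union of two copies of C_5 is the wreath product D_5 ≀ Z_2, of order 2·10² = 200.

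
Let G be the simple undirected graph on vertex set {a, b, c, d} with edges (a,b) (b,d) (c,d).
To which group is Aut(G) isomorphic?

C_2

The degree sequence is [1, 2, 1, 2]; the two degree-1 vertices a and c are the ends of a path, so G = P_4. The only nontrivial automorphism of a path is the end-to-end reflection, so Aut(G) ≅ Z_2.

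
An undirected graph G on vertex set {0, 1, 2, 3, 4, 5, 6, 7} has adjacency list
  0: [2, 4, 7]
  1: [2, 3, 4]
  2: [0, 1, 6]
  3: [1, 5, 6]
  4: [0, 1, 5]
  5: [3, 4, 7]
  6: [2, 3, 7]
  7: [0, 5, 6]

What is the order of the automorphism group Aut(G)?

G is 3-regular and bipartite on 2^3 = 8 vertices with girth 4; it is the hypercube graph Q_3. The symmetry group of the 3-cube is the hyperoctahedral group B_3 = Z_2 ≀ S_3, of order 2^3·3! = 48.

48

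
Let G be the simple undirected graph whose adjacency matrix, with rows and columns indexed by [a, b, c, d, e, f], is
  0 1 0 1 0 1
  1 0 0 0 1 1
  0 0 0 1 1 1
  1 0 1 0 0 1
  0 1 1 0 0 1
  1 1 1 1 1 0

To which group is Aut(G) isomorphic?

Vertex f is the unique vertex of degree 5; the remaining 5 vertices each have degree 3 and induce a cycle, so G is the wheel on 6 vertices with hub f. With the hub fixed, the remaining symmetry is that of the rim cycle C_5, giving the dihedral group D_5.

the dihedral group of order 10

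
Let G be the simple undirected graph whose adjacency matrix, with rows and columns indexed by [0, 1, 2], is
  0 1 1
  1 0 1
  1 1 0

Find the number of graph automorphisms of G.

6

All 3 vertices are pairwise adjacent: G = K_3. Every bijection on the vertex set is an automorphism of K_3; hence Aut(K_3) ≅ S_3, order 6.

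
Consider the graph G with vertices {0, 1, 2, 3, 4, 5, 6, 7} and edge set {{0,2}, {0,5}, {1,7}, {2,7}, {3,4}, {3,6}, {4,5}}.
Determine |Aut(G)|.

2

The degree sequence is [2, 1, 2, 2, 2, 2, 1, 2]; the two degree-1 vertices 1 and 6 are the ends of a path, so G = P_8. A path has exactly one nontrivial symmetry — reversal — giving Aut(G) of order 2.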